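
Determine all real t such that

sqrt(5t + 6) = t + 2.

t = -1 or t = 2

Square both sides: 5t + 6 = (t + 2)^2.
Expand and rearrange: t^2 - t - 2 = 0.
Solving gives t = 2 or t = -1.
Check each candidate in the original equation:
  t = 2: sqrt(16) = 4, while t + 2 = 4 — valid.
  t = -1: sqrt(1) = 1, while t + 2 = 1 — valid.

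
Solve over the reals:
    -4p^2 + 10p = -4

p = -0.3508 or p = 2.8508

Rearrange to standard form: -4p^2 + 10p + 4 = 0.
Discriminant: (10)^2 - 4*(-4)*4 = 164.
Quadratic formula: p = (-10 +/- sqrt(164)) / (-8).
So p = 5/4 - sqrt(41)/4 ~= -0.3508 or p = 5/4 + sqrt(41)/4 ~= 2.8508.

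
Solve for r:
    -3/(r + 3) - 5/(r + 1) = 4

Multiply both sides by (r + 3)(r + 1):
-3(r + 1) - 5(r + 3) = 4(r + 3)(r + 1).
Expand and collect terms: 4r^2 + 24r + 30 = 0.
By the quadratic formula, r = (-24 +/- sqrt(96)) / 8, so r ~= -1.7753 or r ~= -4.2247.
Neither value makes a denominator zero (r != -3, r != -1), so both are valid.

r = -4.2247 or r = -1.7753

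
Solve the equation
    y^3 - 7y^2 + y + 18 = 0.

Possible rational roots are divisors of 18. Testing y = 2 gives 0, so (y - 2) is a factor.
Divide: y^3 - 7y^2 + y + 18 = (y - 2)(y^2 - 5y - 9).
Apply the quadratic formula to y^2 - 5y - 9 = 0: y = (5 +/- sqrt(61))/2, i.e. y ~= 6.4051 or y ~= -1.4051.

y = -1.4051 or y = 2 or y = 6.4051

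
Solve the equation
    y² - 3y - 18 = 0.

y = -3 or y = 6

Factor: (y - 6)(y + 3) = 0.
So y = 6 or y = -3.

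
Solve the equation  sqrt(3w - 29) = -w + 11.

w = 10

Square both sides: 3w - 29 = (-w + 11)^2.
Expand and rearrange: w^2 - 25w + 150 = 0.
Solving gives w = 15 or w = 10.
Check each candidate in the original equation:
  w = 15: sqrt(16) = 4, while -w + 11 = -4 — extraneous.
  w = 10: sqrt(1) = 1, while -w + 11 = 1 — valid.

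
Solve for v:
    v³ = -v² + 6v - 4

v = -3.2361 or v = 1 or v = 1.2361

Rearrange: v³ + v² - 6v + 4 = 0.
Possible rational roots are divisors of 4. Testing v = 1 gives 0, so (v - 1) is a factor.
Divide: v³ + v² - 6v + 4 = (v - 1)(v² + 2v - 4).
Apply the quadratic formula to v² + 2v - 4 = 0: v = (-2 ± √20)/2, i.e. v ≈ 1.2361 or v ≈ -3.2361.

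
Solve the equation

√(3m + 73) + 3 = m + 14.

Isolate the radical: √(3m + 73) = m + 11.
Square both sides: 3m + 73 = (m + 11)².
Expand and rearrange: m² + 19m + 48 = 0.
Solving gives m = -3 or m = -16.
Check each candidate in the original equation:
  m = -3: √(64) = 8, while m + 11 = 8 — valid.
  m = -16: √(25) = 5, while m + 11 = -5 — extraneous.

m = -3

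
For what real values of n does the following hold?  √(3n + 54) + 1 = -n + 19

Isolate the radical: √(3n + 54) = -n + 18.
Square both sides: 3n + 54 = (-n + 18)².
Expand and rearrange: n² - 39n + 270 = 0.
Solving gives n = 30 or n = 9.
Check each candidate in the original equation:
  n = 30: √(144) = 12, while -n + 18 = -12 — extraneous.
  n = 9: √(81) = 9, while -n + 18 = 9 — valid.

n = 9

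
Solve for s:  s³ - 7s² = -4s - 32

s = -1.7016 or s = 4 or s = 4.7016

Rearrange: s³ - 7s² + 4s + 32 = 0.
Possible rational roots are divisors of 32. Testing s = 4 gives 0, so (s - 4) is a factor.
Divide: s³ - 7s² + 4s + 32 = (s - 4)(s² - 3s - 8).
Apply the quadratic formula to s² - 3s - 8 = 0: s = (3 ± √41)/2, i.e. s ≈ 4.7016 or s ≈ -1.7016.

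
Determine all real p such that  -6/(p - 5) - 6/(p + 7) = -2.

Multiply both sides by (p - 5)(p + 7):
-6(p + 7) - 6(p - 5) = -2(p - 5)(p + 7).
Expand and collect terms: -2p^2 + 8p + 82 = 0.
By the quadratic formula, p = (-8 +/- sqrt(720)) / -4, so p ~= -4.7082 or p ~= 8.7082.
Neither value makes a denominator zero (p != 5, p != -7), so both are valid.

p = -4.7082 or p = 8.7082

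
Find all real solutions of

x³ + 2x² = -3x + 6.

x = 1

Rearrange: x³ + 2x² + 3x - 6 = 0.
Possible rational roots are divisors of -6. Testing x = 1 gives 0, so (x - 1) is a factor.
Divide: x³ + 2x² + 3x - 6 = (x - 1)(x² + 3x + 6).
The quadratic x² + 3x + 6 has discriminant -15 < 0, so no further real roots.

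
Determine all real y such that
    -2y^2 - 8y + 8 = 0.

y = -4.8284 or y = 0.8284

Discriminant: (-8)^2 - 4*(-2)*8 = 128.
Quadratic formula: y = (8 +/- sqrt(128)) / (-4).
So y = -2*sqrt(2) - 2 ~= -4.8284 or y = -2 + 2*sqrt(2) ~= 0.8284.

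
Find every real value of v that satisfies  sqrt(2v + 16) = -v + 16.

Square both sides: 2v + 16 = (-v + 16)^2.
Expand and rearrange: v^2 - 34v + 240 = 0.
Solving gives v = 24 or v = 10.
Check each candidate in the original equation:
  v = 24: sqrt(64) = 8, while -v + 16 = -8 — extraneous.
  v = 10: sqrt(36) = 6, while -v + 16 = 6 — valid.

v = 10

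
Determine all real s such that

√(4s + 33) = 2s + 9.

Square both sides: 4s + 33 = (2s + 9)².
Expand and rearrange: 4s² + 32s + 48 = 0.
Solving gives s = -2 or s = -6.
Check each candidate in the original equation:
  s = -2: √(25) = 5, while 2s + 9 = 5 — valid.
  s = -6: √(9) = 3, while 2s + 9 = -3 — extraneous.

s = -2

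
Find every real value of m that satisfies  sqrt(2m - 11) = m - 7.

m = 10

Square both sides: 2m - 11 = (m - 7)^2.
Expand and rearrange: m^2 - 16m + 60 = 0.
Solving gives m = 10 or m = 6.
Check each candidate in the original equation:
  m = 10: sqrt(9) = 3, while m - 7 = 3 — valid.
  m = 6: sqrt(1) = 1, while m - 7 = -1 — extraneous.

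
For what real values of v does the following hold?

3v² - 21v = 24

v = -1 or v = 8

Bring every term to one side: 3v² - 21v - 24 = 0.
Factor: 3(v - 8)(v + 1) = 0.
So v = 8 or v = -1.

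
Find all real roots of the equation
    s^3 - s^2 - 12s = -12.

s = -3.4641 or s = 1 or s = 3.4641

Rearrange: s^3 - s^2 - 12s + 12 = 0.
Possible rational roots are divisors of 12. Testing s = 1 gives 0, so (s - 1) is a factor.
Divide: s^3 - s^2 - 12s + 12 = (s - 1)(s^2 - 12).
Apply the quadratic formula to s^2 - 12 = 0: s = (0 +/- sqrt(48))/2, i.e. s ~= 3.4641 or s ~= -3.4641.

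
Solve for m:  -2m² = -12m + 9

m = 0.8787 or m = 5.1213

Rearrange to standard form: -2m² + 12m - 9 = 0.
Discriminant: (12)² − 4·(-2)·(-9) = 72.
Quadratic formula: m = (-12 ± √72) / (-4).
So m = 3 - 3·√(2)/2 ≈ 0.8787 or m = 3·√(2)/2 + 3 ≈ 5.1213.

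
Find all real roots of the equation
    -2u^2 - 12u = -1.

u = -6.0822 or u = 0.0822

Rearrange to standard form: -2u^2 - 12u + 1 = 0.
Discriminant: (-12)^2 - 4*(-2)*1 = 152.
Quadratic formula: u = (12 +/- sqrt(152)) / (-4).
So u = -sqrt(38)/2 - 3 ~= -6.0822 or u = -3 + sqrt(38)/2 ~= 0.0822.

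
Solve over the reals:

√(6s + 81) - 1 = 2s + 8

Isolate the radical: √(6s + 81) = 2s + 9.
Square both sides: 6s + 81 = (2s + 9)².
Expand and rearrange: 4s² + 30s = 0.
Solving gives s = 0 or s = -7.5.
Check each candidate in the original equation:
  s = 0: √(81) = 9, while 2s + 9 = 9 — valid.
  s = -7.5: √(36) = 6, while 2s + 9 = -6 — extraneous.

s = 0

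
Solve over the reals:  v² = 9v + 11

Rearrange to standard form: v² - 9v - 11 = 0.
Discriminant: (-9)² − 4·1·(-11) = 125.
Quadratic formula: v = (9 ± √125) / 2.
So v = 9/2 + 5·√(5)/2 ≈ 10.0902 or v = 9/2 - 5·√(5)/2 ≈ -1.0902.

v = -1.0902 or v = 10.0902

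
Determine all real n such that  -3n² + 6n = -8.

Rearrange to standard form: -3n² + 6n + 8 = 0.
Discriminant: (6)² − 4·(-3)·8 = 132.
Quadratic formula: n = (-6 ± √132) / (-6).
So n = 1 - √(33)/3 ≈ -0.9149 or n = 1 + √(33)/3 ≈ 2.9149.

n = -0.9149 or n = 2.9149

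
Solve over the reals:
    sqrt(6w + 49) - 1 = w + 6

w = 0

Isolate the radical: sqrt(6w + 49) = w + 7.
Square both sides: 6w + 49 = (w + 7)^2.
Expand and rearrange: w^2 + 8w = 0.
Solving gives w = 0 or w = -8.
Check each candidate in the original equation:
  w = 0: sqrt(49) = 7, while w + 7 = 7 — valid.
  w = -8: sqrt(1) = 1, while w + 7 = -1 — extraneous.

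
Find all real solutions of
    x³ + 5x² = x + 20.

x = -4 or x = -2.7913 or x = 1.7913

Rearrange: x³ + 5x² - x - 20 = 0.
Possible rational roots are divisors of -20. Testing x = -4 gives 0, so (x + 4) is a factor.
Divide: x³ + 5x² - x - 20 = (x + 4)(x² + x - 5).
Apply the quadratic formula to x² + x - 5 = 0: x = (-1 ± √21)/2, i.e. x ≈ 1.7913 or x ≈ -2.7913.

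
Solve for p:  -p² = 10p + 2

p = -9.7958 or p = -0.2042

Rearrange to standard form: -p² - 10p - 2 = 0.
Discriminant: (-10)² − 4·(-1)·(-2) = 92.
Quadratic formula: p = (10 ± √92) / (-2).
So p = -5 - √(23) ≈ -9.7958 or p = -5 + √(23) ≈ -0.2042.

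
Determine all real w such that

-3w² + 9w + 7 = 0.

w = -0.6409 or w = 3.6409

Discriminant: (9)² − 4·(-3)·7 = 165.
Quadratic formula: w = (-9 ± √165) / (-6).
So w = 3/2 - √(165)/6 ≈ -0.6409 or w = 3/2 + √(165)/6 ≈ 3.6409.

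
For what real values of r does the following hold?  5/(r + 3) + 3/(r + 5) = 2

Multiply both sides by (r + 3)(r + 5):
5(r + 5) + 3(r + 3) = 2(r + 3)(r + 5).
Expand and collect terms: 2r² + 8r - 4 = 0.
By the quadratic formula, r = (-8 ± √96) / 4, so r ≈ 0.4495 or r ≈ -4.4495.
Neither value makes a denominator zero (r ≠ -3, r ≠ -5), so both are valid.

r = -4.4495 or r = 0.4495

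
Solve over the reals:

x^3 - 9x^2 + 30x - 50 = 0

Possible rational roots are divisors of -50. Testing x = 5 gives 0, so (x - 5) is a factor.
Divide: x^3 - 9x^2 + 30x - 50 = (x - 5)(x^2 - 4x + 10).
The quadratic x^2 - 4x + 10 has discriminant -24 < 0, so no further real roots.

x = 5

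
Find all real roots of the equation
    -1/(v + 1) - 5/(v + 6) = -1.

v = -2.7913 or v = 1.7913

Multiply both sides by (v + 1)(v + 6):
-(v + 6) - 5(v + 1) = -(v + 1)(v + 6).
Expand and collect terms: -v^2 - v + 5 = 0.
By the quadratic formula, v = (1 +/- sqrt(21)) / -2, so v ~= -2.7913 or v ~= 1.7913.
Neither value makes a denominator zero (v != -1, v != -6), so both are valid.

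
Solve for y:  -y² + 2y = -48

y = -6 or y = 8

Bring every term to one side: -y² + 2y + 48 = 0.
Factor: -1(y + 6)(y - 8) = 0.
So y = -6 or y = 8.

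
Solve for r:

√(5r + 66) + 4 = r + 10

r = 3

Isolate the radical: √(5r + 66) = r + 6.
Square both sides: 5r + 66 = (r + 6)².
Expand and rearrange: r² + 7r - 30 = 0.
Solving gives r = 3 or r = -10.
Check each candidate in the original equation:
  r = 3: √(81) = 9, while r + 6 = 9 — valid.
  r = -10: √(16) = 4, while r + 6 = -4 — extraneous.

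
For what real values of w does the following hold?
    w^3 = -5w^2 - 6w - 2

w = -3.4142 or w = -1 or w = -0.5858

Rearrange: w^3 + 5w^2 + 6w + 2 = 0.
Possible rational roots are divisors of 2. Testing w = -1 gives 0, so (w + 1) is a factor.
Divide: w^3 + 5w^2 + 6w + 2 = (w + 1)(w^2 + 4w + 2).
Apply the quadratic formula to w^2 + 4w + 2 = 0: w = (-4 +/- sqrt(8))/2, i.e. w ~= -0.5858 or w ~= -3.4142.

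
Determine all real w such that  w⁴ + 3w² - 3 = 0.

Let u = w². The equation becomes u² + 3u - 3 = 0.
By the quadratic formula, u = -3/2 + √(21)/2 or u = -√(21)/2 - 3/2.
w² = -3/2 + √(21)/2 gives w = ±√(-3/2 + √(21)/2) ≈ ±0.8895.
w² = -√(21)/2 - 3/2 < 0 has no real solution.

w = -0.8895 or w = 0.8895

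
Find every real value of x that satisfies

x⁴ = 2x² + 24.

x = -2.4495 or x = 2.4495

Let u = x². The equation becomes u² - 2u - 24 = 0.
Factor: (u - 6)(u + 4) = 0, so u = 6 or u = -4.
x² = 6 gives x = ±√(6) ≈ ±2.4495.
x² = -4 < 0 has no real solution.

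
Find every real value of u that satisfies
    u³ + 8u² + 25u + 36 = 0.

u = -4

Possible rational roots are divisors of 36. Testing u = -4 gives 0, so (u + 4) is a factor.
Divide: u³ + 8u² + 25u + 36 = (u + 4)(u² + 4u + 9).
The quadratic u² + 4u + 9 has discriminant -20 < 0, so no further real roots.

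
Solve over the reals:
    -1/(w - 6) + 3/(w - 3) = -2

Multiply both sides by (w - 6)(w - 3):
-(w - 3) + 3(w - 6) = -2(w - 6)(w - 3).
Expand and collect terms: -2w^2 + 16w - 21 = 0.
By the quadratic formula, w = (-16 +/- sqrt(88)) / -4, so w ~= 1.6548 or w ~= 6.3452.
Neither value makes a denominator zero (w != 6, w != 3), so both are valid.

w = 1.6548 or w = 6.3452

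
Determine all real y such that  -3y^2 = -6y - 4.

y = -0.5275 or y = 2.5275

Rearrange to standard form: -3y^2 + 6y + 4 = 0.
Discriminant: (6)^2 - 4*(-3)*4 = 84.
Quadratic formula: y = (-6 +/- sqrt(84)) / (-6).
So y = 1 - sqrt(21)/3 ~= -0.5275 or y = 1 + sqrt(21)/3 ~= 2.5275.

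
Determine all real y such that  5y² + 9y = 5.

Rearrange to standard form: 5y² + 9y - 5 = 0.
Discriminant: (9)² − 4·5·(-5) = 181.
Quadratic formula: y = (-9 ± √181) / 10.
So y = -9/10 + √(181)/10 ≈ 0.4454 or y = -√(181)/10 - 9/10 ≈ -2.2454.

y = -2.2454 or y = 0.4454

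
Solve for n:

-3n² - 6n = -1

n = -2.1547 or n = 0.1547

Rearrange to standard form: -3n² - 6n + 1 = 0.
Discriminant: (-6)² − 4·(-3)·1 = 48.
Quadratic formula: n = (6 ± √48) / (-6).
So n = -2·√(3)/3 - 1 ≈ -2.1547 or n = -1 + 2·√(3)/3 ≈ 0.1547.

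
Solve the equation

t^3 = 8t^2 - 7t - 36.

Rearrange: t^3 - 8t^2 + 7t + 36 = 0.
Possible rational roots are divisors of 36. Testing t = 4 gives 0, so (t - 4) is a factor.
Divide: t^3 - 8t^2 + 7t + 36 = (t - 4)(t^2 - 4t - 9).
Apply the quadratic formula to t^2 - 4t - 9 = 0: t = (4 +/- sqrt(52))/2, i.e. t ~= 5.6056 or t ~= -1.6056.

t = -1.6056 or t = 4 or t = 5.6056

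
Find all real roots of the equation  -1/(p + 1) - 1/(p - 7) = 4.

p = -1.2578 or p = 6.7578

Multiply both sides by (p + 1)(p - 7):
-(p - 7) - (p + 1) = 4(p + 1)(p - 7).
Expand and collect terms: 4p² - 22p - 34 = 0.
By the quadratic formula, p = (22 ± √1028) / 8, so p ≈ 6.7578 or p ≈ -1.2578.
Neither value makes a denominator zero (p ≠ -1, p ≠ 7), so both are valid.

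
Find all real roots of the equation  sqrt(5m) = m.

Square both sides: 5m = (m)^2.
Expand and rearrange: m^2 - 5m = 0.
Solving gives m = 5 or m = 0.
Check each candidate in the original equation:
  m = 5: sqrt(25) = 5, while m = 5 — valid.
  m = 0: sqrt(0) = 0, while m = 0 — valid.

m = 0 or m = 5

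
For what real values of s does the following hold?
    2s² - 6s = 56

s = -4 or s = 7

Bring every term to one side: 2s² - 6s - 56 = 0.
Factor: 2(s + 4)(s - 7) = 0.
So s = -4 or s = 7.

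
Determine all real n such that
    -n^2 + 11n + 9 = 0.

Discriminant: (11)^2 - 4*(-1)*9 = 157.
Quadratic formula: n = (-11 +/- sqrt(157)) / (-2).
So n = 11/2 - sqrt(157)/2 ~= -0.765 or n = 11/2 + sqrt(157)/2 ~= 11.765.

n = -0.765 or n = 11.765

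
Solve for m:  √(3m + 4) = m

Square both sides: 3m + 4 = (m)².
Expand and rearrange: m² - 3m - 4 = 0.
Solving gives m = 4 or m = -1.
Check each candidate in the original equation:
  m = 4: √(16) = 4, while m = 4 — valid.
  m = -1: √(1) = 1, while m = -1 — extraneous.

m = 4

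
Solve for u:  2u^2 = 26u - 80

u = 5 or u = 8

Bring every term to one side: 2u^2 - 26u + 80 = 0.
Factor: 2(u - 5)(u - 8) = 0.
So u = 5 or u = 8.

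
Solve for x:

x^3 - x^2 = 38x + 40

Rearrange: x^3 - x^2 - 38x - 40 = 0.
Possible rational roots are divisors of -40. Testing x = -5 gives 0, so (x + 5) is a factor.
Divide: x^3 - x^2 - 38x - 40 = (x + 5)(x^2 - 6x - 8).
Apply the quadratic formula to x^2 - 6x - 8 = 0: x = (6 +/- sqrt(68))/2, i.e. x ~= 7.1231 or x ~= -1.1231.

x = -5 or x = -1.1231 or x = 7.1231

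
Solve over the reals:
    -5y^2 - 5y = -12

Rearrange to standard form: -5y^2 - 5y + 12 = 0.
Discriminant: (-5)^2 - 4*(-5)*12 = 265.
Quadratic formula: y = (5 +/- sqrt(265)) / (-10).
So y = -sqrt(265)/10 - 1/2 ~= -2.1279 or y = -1/2 + sqrt(265)/10 ~= 1.1279.

y = -2.1279 or y = 1.1279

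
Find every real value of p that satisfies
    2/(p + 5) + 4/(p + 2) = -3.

p = -6 or p = -3

Multiply both sides by (p + 5)(p + 2):
2(p + 2) + 4(p + 5) = -3(p + 5)(p + 2).
Expand and collect terms: -3p² - 27p - 54 = 0.
Factor or apply the quadratic formula: p = -6 or p = -3.
Neither value makes a denominator zero (p ≠ -5, p ≠ -2), so both are valid.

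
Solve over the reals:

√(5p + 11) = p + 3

p = -2 or p = 1

Square both sides: 5p + 11 = (p + 3)².
Expand and rearrange: p² + p - 2 = 0.
Solving gives p = 1 or p = -2.
Check each candidate in the original equation:
  p = 1: √(16) = 4, while p + 3 = 4 — valid.
  p = -2: √(1) = 1, while p + 3 = 1 — valid.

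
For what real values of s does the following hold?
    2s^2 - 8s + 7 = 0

Discriminant: (-8)^2 - 4*2*7 = 8.
Quadratic formula: s = (8 +/- sqrt(8)) / 4.
So s = sqrt(2)/2 + 2 ~= 2.7071 or s = 2 - sqrt(2)/2 ~= 1.2929.

s = 1.2929 or s = 2.7071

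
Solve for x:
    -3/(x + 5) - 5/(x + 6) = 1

Multiply both sides by (x + 5)(x + 6):
-3(x + 6) - 5(x + 5) = (x + 5)(x + 6).
Expand and collect terms: x² + 19x + 73 = 0.
By the quadratic formula, x = (-19 ± √69) / 2, so x ≈ -5.3467 or x ≈ -13.6533.
Neither value makes a denominator zero (x ≠ -5, x ≠ -6), so both are valid.

x = -13.6533 or x = -5.3467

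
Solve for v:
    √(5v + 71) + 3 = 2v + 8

Isolate the radical: √(5v + 71) = 2v + 5.
Square both sides: 5v + 71 = (2v + 5)².
Expand and rearrange: 4v² + 15v - 46 = 0.
Solving gives v = 2 or v = -5.75.
Check each candidate in the original equation:
  v = 2: √(81) = 9, while 2v + 5 = 9 — valid.
  v = -5.75: √(42.25) = 6.5, while 2v + 5 = -6.5 — extraneous.

v = 2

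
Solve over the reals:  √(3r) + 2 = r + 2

r = 0 or r = 3

Isolate the radical: √(3r) = r.
Square both sides: 3r = (r)².
Expand and rearrange: r² - 3r = 0.
Solving gives r = 3 or r = 0.
Check each candidate in the original equation:
  r = 3: √(9) = 3, while r = 3 — valid.
  r = 0: √(0) = 0, while r = 0 — valid.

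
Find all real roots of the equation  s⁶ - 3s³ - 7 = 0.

s = -1.1551 or s = 1.656

Let u = s³. The equation becomes u² - 3u - 7 = 0.
By the quadratic formula, u = 3/2 + √(37)/2 or u = 3/2 - √(37)/2.
s³ = 3/2 + √(37)/2 gives s = ∛(3/2 + √(37)/2) ≈ 1.656.
s³ = 3/2 - √(37)/2 gives s = -∛(-3/2 + √(37)/2) ≈ -1.1551.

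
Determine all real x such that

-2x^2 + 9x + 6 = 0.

x = -0.5895 or x = 5.0895

Discriminant: (9)^2 - 4*(-2)*6 = 129.
Quadratic formula: x = (-9 +/- sqrt(129)) / (-4).
So x = 9/4 - sqrt(129)/4 ~= -0.5895 or x = 9/4 + sqrt(129)/4 ~= 5.0895.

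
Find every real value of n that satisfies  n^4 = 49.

n = -2.6458 or n = 2.6458

Let u = n^2. The equation becomes u^2 - 49 = 0.
Factor: (u - 7)(u + 7) = 0, so u = 7 or u = -7.
n^2 = 7 gives n = +/-sqrt(7) ~= +/-2.6458.
n^2 = -7 < 0 has no real solution.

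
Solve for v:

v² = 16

v = -4 or v = 4

Bring every term to one side: v² - 16 = 0.
Factor: (v + 4)(v - 4) = 0.
So v = -4 or v = 4.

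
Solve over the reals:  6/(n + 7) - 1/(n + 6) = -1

Multiply both sides by (n + 7)(n + 6):
6(n + 6) - (n + 7) = -(n + 7)(n + 6).
Expand and collect terms: -n^2 - 18n - 71 = 0.
By the quadratic formula, n = (18 +/- sqrt(40)) / -2, so n ~= -12.1623 or n ~= -5.8377.
Neither value makes a denominator zero (n != -7, n != -6), so both are valid.

n = -12.1623 or n = -5.8377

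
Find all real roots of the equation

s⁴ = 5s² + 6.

s = -2.4495 or s = 2.4495

Let u = s². The equation becomes u² - 5u - 6 = 0.
Factor: (u - 6)(u + 1) = 0, so u = 6 or u = -1.
s² = 6 gives s = ±√(6) ≈ ±2.4495.
s² = -1 < 0 has no real solution.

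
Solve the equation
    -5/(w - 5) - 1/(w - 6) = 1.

w = -0.8541 or w = 5.8541

Multiply both sides by (w - 5)(w - 6):
-5(w - 6) - (w - 5) = (w - 5)(w - 6).
Expand and collect terms: w² - 5w - 5 = 0.
By the quadratic formula, w = (5 ± √45) / 2, so w ≈ 5.8541 or w ≈ -0.8541.
Neither value makes a denominator zero (w ≠ 5, w ≠ 6), so both are valid.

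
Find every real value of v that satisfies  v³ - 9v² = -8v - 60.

v = -2 or v = 5 or v = 6

Rearrange: v³ - 9v² + 8v + 60 = 0.
Possible rational roots are divisors of 60. Testing v = 5 gives 0, so (v - 5) is a factor.
Divide: v³ - 9v² + 8v + 60 = (v - 5)(v² - 4v - 12).
Factor the quadratic: v = 6 or v = -2.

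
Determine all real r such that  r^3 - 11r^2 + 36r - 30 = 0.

r = 1.2679 or r = 4.7321 or r = 5

Possible rational roots are divisors of -30. Testing r = 5 gives 0, so (r - 5) is a factor.
Divide: r^3 - 11r^2 + 36r - 30 = (r - 5)(r^2 - 6r + 6).
Apply the quadratic formula to r^2 - 6r + 6 = 0: r = (6 +/- sqrt(12))/2, i.e. r ~= 4.7321 or r ~= 1.2679.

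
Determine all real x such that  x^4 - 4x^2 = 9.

x = -2.3676 or x = 2.3676

Let u = x^2. The equation becomes u^2 - 4u - 9 = 0.
By the quadratic formula, u = 2 + sqrt(13) or u = 2 - sqrt(13).
x^2 = 2 + sqrt(13) gives x = +/-sqrt(2 + sqrt(13)) ~= +/-2.3676.
x^2 = 2 - sqrt(13) < 0 has no real solution.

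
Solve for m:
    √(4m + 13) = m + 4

Square both sides: 4m + 13 = (m + 4)².
Expand and rearrange: m² + 4m + 3 = 0.
Solving gives m = -1 or m = -3.
Check each candidate in the original equation:
  m = -1: √(9) = 3, while m + 4 = 3 — valid.
  m = -3: √(1) = 1, while m + 4 = 1 — valid.

m = -3 or m = -1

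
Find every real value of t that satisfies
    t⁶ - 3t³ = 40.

Let u = t³. The equation becomes u² - 3u - 40 = 0.
Factor: (u - 8)(u + 5) = 0, so u = 8 or u = -5.
t³ = 8 gives t = 2.
t³ = -5 gives t = -∛(5) ≈ -1.71.

t = -1.71 or t = 2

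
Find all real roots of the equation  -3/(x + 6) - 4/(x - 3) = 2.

Multiply both sides by (x + 6)(x - 3):
-3(x - 3) - 4(x + 6) = 2(x + 6)(x - 3).
Expand and collect terms: 2x² + 13x - 21 = 0.
By the quadratic formula, x = (-13 ± √337) / 4, so x ≈ 1.3394 or x ≈ -7.8394.
Neither value makes a denominator zero (x ≠ -6, x ≠ 3), so both are valid.

x = -7.8394 or x = 1.3394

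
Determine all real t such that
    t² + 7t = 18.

Bring every term to one side: t² + 7t - 18 = 0.
Factor: (t - 2)(t + 9) = 0.
So t = 2 or t = -9.

t = -9 or t = 2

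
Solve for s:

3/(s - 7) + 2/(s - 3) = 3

s = 3.5179 or s = 8.1487

Multiply both sides by (s - 7)(s - 3):
3(s - 3) + 2(s - 7) = 3(s - 7)(s - 3).
Expand and collect terms: 3s² - 35s + 86 = 0.
By the quadratic formula, s = (35 ± √193) / 6, so s ≈ 8.1487 or s ≈ 3.5179.
Neither value makes a denominator zero (s ≠ 7, s ≠ 3), so both are valid.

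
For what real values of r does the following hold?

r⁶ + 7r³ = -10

Let u = r³. The equation becomes u² + 7u + 10 = 0.
Factor: (u + 5)(u + 2) = 0, so u = -5 or u = -2.
r³ = -5 gives r = -∛(5) ≈ -1.71.
r³ = -2 gives r = -∛(2) ≈ -1.2599.

r = -1.71 or r = -1.2599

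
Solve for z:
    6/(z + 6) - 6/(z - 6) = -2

Multiply both sides by (z + 6)(z - 6):
6(z - 6) - 6(z + 6) = -2(z + 6)(z - 6).
Expand and collect terms: -2z² + 144 = 0.
By the quadratic formula, z = (0 ± √1152) / -4, so z ≈ -8.4853 or z ≈ 8.4853.
Neither value makes a denominator zero (z ≠ -6, z ≠ 6), so both are valid.

z = -8.4853 or z = 8.4853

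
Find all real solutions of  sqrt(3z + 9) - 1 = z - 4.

z = 9

Isolate the radical: sqrt(3z + 9) = z - 3.
Square both sides: 3z + 9 = (z - 3)^2.
Expand and rearrange: z^2 - 9z = 0.
Solving gives z = 9 or z = 0.
Check each candidate in the original equation:
  z = 9: sqrt(36) = 6, while z - 3 = 6 — valid.
  z = 0: sqrt(9) = 3, while z - 3 = -3 — extraneous.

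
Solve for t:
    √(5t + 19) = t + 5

Square both sides: 5t + 19 = (t + 5)².
Expand and rearrange: t² + 5t + 6 = 0.
Solving gives t = -2 or t = -3.
Check each candidate in the original equation:
  t = -2: √(9) = 3, while t + 5 = 3 — valid.
  t = -3: √(4) = 2, while t + 5 = 2 — valid.

t = -3 or t = -2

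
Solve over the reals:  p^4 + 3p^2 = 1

Let u = p^2. The equation becomes u^2 + 3u - 1 = 0.
By the quadratic formula, u = -3/2 + sqrt(13)/2 or u = -sqrt(13)/2 - 3/2.
p^2 = -3/2 + sqrt(13)/2 gives p = +/-sqrt(-3/2 + sqrt(13)/2) ~= +/-0.5503.
p^2 = -sqrt(13)/2 - 3/2 < 0 has no real solution.

p = -0.5503 or p = 0.5503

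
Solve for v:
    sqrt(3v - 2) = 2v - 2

v = 2

Square both sides: 3v - 2 = (2v - 2)^2.
Expand and rearrange: 4v^2 - 11v + 6 = 0.
Solving gives v = 2 or v = 0.75.
Check each candidate in the original equation:
  v = 2: sqrt(4) = 2, while 2v - 2 = 2 — valid.
  v = 0.75: sqrt(0.25) = 0.5, while 2v - 2 = -0.5 — extraneous.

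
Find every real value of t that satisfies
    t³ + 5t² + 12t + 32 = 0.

t = -4

Possible rational roots are divisors of 32. Testing t = -4 gives 0, so (t + 4) is a factor.
Divide: t³ + 5t² + 12t + 32 = (t + 4)(t² + t + 8).
The quadratic t² + t + 8 has discriminant -31 < 0, so no further real roots.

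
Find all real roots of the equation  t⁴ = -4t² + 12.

Let u = t². The equation becomes u² + 4u - 12 = 0.
Factor: (u + 6)(u - 2) = 0, so u = -6 or u = 2.
t² = -6 < 0 has no real solution.
t² = 2 gives t = ±√(2) ≈ ±1.4142.

t = -1.4142 or t = 1.4142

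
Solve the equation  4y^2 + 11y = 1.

Rearrange to standard form: 4y^2 + 11y - 1 = 0.
Discriminant: (11)^2 - 4*4*(-1) = 137.
Quadratic formula: y = (-11 +/- sqrt(137)) / 8.
So y = -11/8 + sqrt(137)/8 ~= 0.0881 or y = -sqrt(137)/8 - 11/8 ~= -2.8381.

y = -2.8381 or y = 0.0881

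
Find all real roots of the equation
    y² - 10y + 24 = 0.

Factor: (y - 4)(y - 6) = 0.
So y = 4 or y = 6.

y = 4 or y = 6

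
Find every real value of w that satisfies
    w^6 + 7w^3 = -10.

Let u = w^3. The equation becomes u^2 + 7u + 10 = 0.
Factor: (u + 5)(u + 2) = 0, so u = -5 or u = -2.
w^3 = -5 gives w = -(5)^(1/3) ~= -1.71.
w^3 = -2 gives w = -(2)^(1/3) ~= -1.2599.

w = -1.71 or w = -1.2599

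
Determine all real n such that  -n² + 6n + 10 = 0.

Discriminant: (6)² − 4·(-1)·10 = 76.
Quadratic formula: n = (-6 ± √76) / (-2).
So n = 3 - √(19) ≈ -1.3589 or n = 3 + √(19) ≈ 7.3589.

n = -1.3589 or n = 7.3589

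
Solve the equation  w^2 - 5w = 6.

Bring every term to one side: w^2 - 5w - 6 = 0.
Factor: (w - 6)(w + 1) = 0.
So w = 6 or w = -1.

w = -1 or w = 6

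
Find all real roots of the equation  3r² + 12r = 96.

r = -8 or r = 4

Bring every term to one side: 3r² + 12r - 96 = 0.
Factor: 3(r + 8)(r - 4) = 0.
So r = -8 or r = 4.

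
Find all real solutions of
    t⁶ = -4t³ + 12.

Let u = t³. The equation becomes u² + 4u - 12 = 0.
Factor: (u - 2)(u + 6) = 0, so u = 2 or u = -6.
t³ = 2 gives t = ∛(2) ≈ 1.2599.
t³ = -6 gives t = -∛(6) ≈ -1.8171.

t = -1.8171 or t = 1.2599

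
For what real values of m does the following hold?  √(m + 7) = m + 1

m = 2

Square both sides: m + 7 = (m + 1)².
Expand and rearrange: m² + m - 6 = 0.
Solving gives m = 2 or m = -3.
Check each candidate in the original equation:
  m = 2: √(9) = 3, while m + 1 = 3 — valid.
  m = -3: √(4) = 2, while m + 1 = -2 — extraneous.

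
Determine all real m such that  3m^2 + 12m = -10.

m = -2.8165 or m = -1.1835

Rearrange to standard form: 3m^2 + 12m + 10 = 0.
Discriminant: (12)^2 - 4*3*10 = 24.
Quadratic formula: m = (-12 +/- sqrt(24)) / 6.
So m = -2 + sqrt(6)/3 ~= -1.1835 or m = -2 - sqrt(6)/3 ~= -2.8165.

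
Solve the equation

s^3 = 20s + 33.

s = -3 or s = -2.1401 or s = 5.1401

Rearrange: s^3 - 20s - 33 = 0.
Possible rational roots are divisors of -33. Testing s = -3 gives 0, so (s + 3) is a factor.
Divide: s^3 - 20s - 33 = (s + 3)(s^2 - 3s - 11).
Apply the quadratic formula to s^2 - 3s - 11 = 0: s = (3 +/- sqrt(53))/2, i.e. s ~= 5.1401 or s ~= -2.1401.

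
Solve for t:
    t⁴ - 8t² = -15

Let u = t². The equation becomes u² - 8u + 15 = 0.
Factor: (u - 5)(u - 3) = 0, so u = 5 or u = 3.
t² = 5 gives t = ±√(5) ≈ ±2.2361.
t² = 3 gives t = ±√(3) ≈ ±1.7321.

t = -2.2361 or t = -1.7321 or t = 1.7321 or t = 2.2361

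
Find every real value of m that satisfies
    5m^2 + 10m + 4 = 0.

m = -1.4472 or m = -0.5528

Discriminant: (10)^2 - 4*5*4 = 20.
Quadratic formula: m = (-10 +/- sqrt(20)) / 10.
So m = -1 + sqrt(5)/5 ~= -0.5528 or m = -1 - sqrt(5)/5 ~= -1.4472.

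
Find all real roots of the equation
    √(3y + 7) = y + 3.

Square both sides: 3y + 7 = (y + 3)².
Expand and rearrange: y² + 3y + 2 = 0.
Solving gives y = -1 or y = -2.
Check each candidate in the original equation:
  y = -1: √(4) = 2, while y + 3 = 2 — valid.
  y = -2: √(1) = 1, while y + 3 = 1 — valid.

y = -2 or y = -1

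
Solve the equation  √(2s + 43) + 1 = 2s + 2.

Isolate the radical: √(2s + 43) = 2s + 1.
Square both sides: 2s + 43 = (2s + 1)².
Expand and rearrange: 4s² + 2s - 42 = 0.
Solving gives s = 3 or s = -3.5.
Check each candidate in the original equation:
  s = 3: √(49) = 7, while 2s + 1 = 7 — valid.
  s = -3.5: √(36) = 6, while 2s + 1 = -6 — extraneous.

s = 3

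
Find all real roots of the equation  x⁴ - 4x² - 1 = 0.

Let u = x². The equation becomes u² - 4u - 1 = 0.
By the quadratic formula, u = 2 + √(5) or u = 2 - √(5).
x² = 2 + √(5) gives x = ±√(2 + √(5)) ≈ ±2.0582.
x² = 2 - √(5) < 0 has no real solution.

x = -2.0582 or x = 2.0582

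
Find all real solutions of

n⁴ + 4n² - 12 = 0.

n = -1.4142 or n = 1.4142

Let u = n². The equation becomes u² + 4u - 12 = 0.
Factor: (u - 2)(u + 6) = 0, so u = 2 or u = -6.
n² = 2 gives n = ±√(2) ≈ ±1.4142.
n² = -6 < 0 has no real solution.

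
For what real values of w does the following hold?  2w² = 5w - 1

Rearrange to standard form: 2w² - 5w + 1 = 0.
Discriminant: (-5)² − 4·2·1 = 17.
Quadratic formula: w = (5 ± √17) / 4.
So w = √(17)/4 + 5/4 ≈ 2.2808 or w = 5/4 - √(17)/4 ≈ 0.2192.

w = 0.2192 or w = 2.2808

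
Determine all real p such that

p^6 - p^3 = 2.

p = -1 or p = 1.2599

Let u = p^3. The equation becomes u^2 - u - 2 = 0.
Factor: (u - 2)(u + 1) = 0, so u = 2 or u = -1.
p^3 = 2 gives p = (2)^(1/3) ~= 1.2599.
p^3 = -1 gives p = -1.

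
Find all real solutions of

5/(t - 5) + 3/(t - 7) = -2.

Multiply both sides by (t - 5)(t - 7):
5(t - 7) + 3(t - 5) = -2(t - 5)(t - 7).
Expand and collect terms: -2t² + 16t - 20 = 0.
By the quadratic formula, t = (-16 ± √96) / -4, so t ≈ 1.5505 or t ≈ 6.4495.
Neither value makes a denominator zero (t ≠ 5, t ≠ 7), so both are valid.

t = 1.5505 or t = 6.4495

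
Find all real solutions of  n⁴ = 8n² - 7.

n = -2.6458 or n = -1 or n = 1 or n = 2.6458

Let u = n². The equation becomes u² - 8u + 7 = 0.
Factor: (u - 1)(u - 7) = 0, so u = 1 or u = 7.
n² = 1 gives n = ±1.
n² = 7 gives n = ±√(7) ≈ ±2.6458.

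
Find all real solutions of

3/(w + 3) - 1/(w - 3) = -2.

Multiply both sides by (w + 3)(w - 3):
3(w - 3) - (w + 3) = -2(w + 3)(w - 3).
Expand and collect terms: -2w² - 2w + 30 = 0.
By the quadratic formula, w = (2 ± √244) / -4, so w ≈ -4.4051 or w ≈ 3.4051.
Neither value makes a denominator zero (w ≠ -3, w ≠ 3), so both are valid.

w = -4.4051 or w = 3.4051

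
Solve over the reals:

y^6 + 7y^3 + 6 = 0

Let u = y^3. The equation becomes u^2 + 7u + 6 = 0.
Factor: (u + 6)(u + 1) = 0, so u = -6 or u = -1.
y^3 = -6 gives y = -(6)^(1/3) ~= -1.8171.
y^3 = -1 gives y = -1.

y = -1.8171 or y = -1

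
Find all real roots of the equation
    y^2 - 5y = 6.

Bring every term to one side: y^2 - 5y - 6 = 0.
Factor: (y - 6)(y + 1) = 0.
So y = 6 or y = -1.

y = -1 or y = 6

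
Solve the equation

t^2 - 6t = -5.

Bring every term to one side: t^2 - 6t + 5 = 0.
Factor: (t - 5)(t - 1) = 0.
So t = 5 or t = 1.

t = 1 or t = 5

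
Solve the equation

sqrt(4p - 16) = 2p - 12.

p = 8

Square both sides: 4p - 16 = (2p - 12)^2.
Expand and rearrange: 4p^2 - 52p + 160 = 0.
Solving gives p = 8 or p = 5.
Check each candidate in the original equation:
  p = 8: sqrt(16) = 4, while 2p - 12 = 4 — valid.
  p = 5: sqrt(4) = 2, while 2p - 12 = -2 — extraneous.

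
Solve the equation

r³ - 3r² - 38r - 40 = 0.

Possible rational roots are divisors of -40. Testing r = -4 gives 0, so (r + 4) is a factor.
Divide: r³ - 3r² - 38r - 40 = (r + 4)(r² - 7r - 10).
Apply the quadratic formula to r² - 7r - 10 = 0: r = (7 ± √89)/2, i.e. r ≈ 8.217 or r ≈ -1.217.

r = -4 or r = -1.217 or r = 8.217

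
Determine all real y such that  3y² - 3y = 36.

y = -3 or y = 4

Bring every term to one side: 3y² - 3y - 36 = 0.
Factor: 3(y + 3)(y - 4) = 0.
So y = -3 or y = 4.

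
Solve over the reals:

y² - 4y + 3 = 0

y = 1 or y = 3

Factor: (y - 3)(y - 1) = 0.
So y = 3 or y = 1.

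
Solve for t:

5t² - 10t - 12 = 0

Discriminant: (-10)² − 4·5·(-12) = 340.
Quadratic formula: t = (10 ± √340) / 10.
So t = 1 + √(85)/5 ≈ 2.8439 or t = 1 - √(85)/5 ≈ -0.8439.

t = -0.8439 or t = 2.8439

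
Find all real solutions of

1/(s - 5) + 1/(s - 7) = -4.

Multiply both sides by (s - 5)(s - 7):
(s - 7) + (s - 5) = -4(s - 5)(s - 7).
Expand and collect terms: -4s² + 46s - 128 = 0.
By the quadratic formula, s = (-46 ± √68) / -8, so s ≈ 4.7192 or s ≈ 6.7808.
Neither value makes a denominator zero (s ≠ 5, s ≠ 7), so both are valid.

s = 4.7192 or s = 6.7808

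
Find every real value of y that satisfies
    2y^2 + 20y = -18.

Bring every term to one side: 2y^2 + 20y + 18 = 0.
Factor: 2(y + 1)(y + 9) = 0.
So y = -1 or y = -9.

y = -9 or y = -1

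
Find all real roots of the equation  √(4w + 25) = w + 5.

Square both sides: 4w + 25 = (w + 5)².
Expand and rearrange: w² + 6w = 0.
Solving gives w = 0 or w = -6.
Check each candidate in the original equation:
  w = 0: √(25) = 5, while w + 5 = 5 — valid.
  w = -6: √(1) = 1, while w + 5 = -1 — extraneous.

w = 0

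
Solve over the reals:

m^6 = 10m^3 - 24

m = 1.5874 or m = 1.8171

Let u = m^3. The equation becomes u^2 - 10u + 24 = 0.
Factor: (u - 6)(u - 4) = 0, so u = 6 or u = 4.
m^3 = 6 gives m = (6)^(1/3) ~= 1.8171.
m^3 = 4 gives m = (4)^(1/3) ~= 1.5874.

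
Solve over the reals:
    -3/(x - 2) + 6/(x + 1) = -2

x = -3.3423 or x = 2.8423

Multiply both sides by (x - 2)(x + 1):
-3(x + 1) + 6(x - 2) = -2(x - 2)(x + 1).
Expand and collect terms: -2x^2 - x + 19 = 0.
By the quadratic formula, x = (1 +/- sqrt(153)) / -4, so x ~= -3.3423 or x ~= 2.8423.
Neither value makes a denominator zero (x != 2, x != -1), so both are valid.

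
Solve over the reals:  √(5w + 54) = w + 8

Square both sides: 5w + 54 = (w + 8)².
Expand and rearrange: w² + 11w + 10 = 0.
Solving gives w = -1 or w = -10.
Check each candidate in the original equation:
  w = -1: √(49) = 7, while w + 8 = 7 — valid.
  w = -10: √(4) = 2, while w + 8 = -2 — extraneous.

w = -1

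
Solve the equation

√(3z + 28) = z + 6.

z = -1

Square both sides: 3z + 28 = (z + 6)².
Expand and rearrange: z² + 9z + 8 = 0.
Solving gives z = -1 or z = -8.
Check each candidate in the original equation:
  z = -1: √(25) = 5, while z + 6 = 5 — valid.
  z = -8: √(4) = 2, while z + 6 = -2 — extraneous.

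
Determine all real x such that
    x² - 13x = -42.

x = 6 or x = 7

Bring every term to one side: x² - 13x + 42 = 0.
Factor: (x - 7)(x - 6) = 0.
So x = 7 or x = 6.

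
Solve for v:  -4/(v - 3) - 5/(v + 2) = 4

v = -3.4782 or v = 2.2282

Multiply both sides by (v - 3)(v + 2):
-4(v + 2) - 5(v - 3) = 4(v - 3)(v + 2).
Expand and collect terms: 4v² + 5v - 31 = 0.
By the quadratic formula, v = (-5 ± √521) / 8, so v ≈ 2.2282 or v ≈ -3.4782.
Neither value makes a denominator zero (v ≠ 3, v ≠ -2), so both are valid.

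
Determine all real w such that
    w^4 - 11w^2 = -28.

Let u = w^2. The equation becomes u^2 - 11u + 28 = 0.
Factor: (u - 4)(u - 7) = 0, so u = 4 or u = 7.
w^2 = 4 gives w = +/-2.
w^2 = 7 gives w = +/-sqrt(7) ~= +/-2.6458.

w = -2.6458 or w = -2 or w = 2 or w = 2.6458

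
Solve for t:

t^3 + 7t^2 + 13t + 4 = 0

t = -4 or t = -2.618 or t = -0.382

Possible rational roots are divisors of 4. Testing t = -4 gives 0, so (t + 4) is a factor.
Divide: t^3 + 7t^2 + 13t + 4 = (t + 4)(t^2 + 3t + 1).
Apply the quadratic formula to t^2 + 3t + 1 = 0: t = (-3 +/- sqrt(5))/2, i.e. t ~= -0.382 or t ~= -2.618.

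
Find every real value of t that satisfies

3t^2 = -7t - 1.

Rearrange to standard form: 3t^2 + 7t + 1 = 0.
Discriminant: (7)^2 - 4*3*1 = 37.
Quadratic formula: t = (-7 +/- sqrt(37)) / 6.
So t = -7/6 + sqrt(37)/6 ~= -0.1529 or t = -7/6 - sqrt(37)/6 ~= -2.1805.

t = -2.1805 or t = -0.1529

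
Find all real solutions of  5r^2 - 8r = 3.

Rearrange to standard form: 5r^2 - 8r - 3 = 0.
Discriminant: (-8)^2 - 4*5*(-3) = 124.
Quadratic formula: r = (8 +/- sqrt(124)) / 10.
So r = 4/5 + sqrt(31)/5 ~= 1.9136 or r = 4/5 - sqrt(31)/5 ~= -0.3136.

r = -0.3136 or r = 1.9136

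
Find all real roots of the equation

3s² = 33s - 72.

s = 3 or s = 8

Bring every term to one side: 3s² - 33s + 72 = 0.
Factor: 3(s - 3)(s - 8) = 0.
So s = 3 or s = 8.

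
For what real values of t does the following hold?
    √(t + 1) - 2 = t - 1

t = -1 or t = 0

Isolate the radical: √(t + 1) = t + 1.
Square both sides: t + 1 = (t + 1)².
Expand and rearrange: t² + t = 0.
Solving gives t = 0 or t = -1.
Check each candidate in the original equation:
  t = 0: √(1) = 1, while t + 1 = 1 — valid.
  t = -1: √(0) = 0, while t + 1 = 0 — valid.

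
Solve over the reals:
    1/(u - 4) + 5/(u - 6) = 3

Multiply both sides by (u - 4)(u - 6):
(u - 6) + 5(u - 4) = 3(u - 4)(u - 6).
Expand and collect terms: 3u² - 36u + 98 = 0.
By the quadratic formula, u = (36 ± √120) / 6, so u ≈ 7.8257 or u ≈ 4.1743.
Neither value makes a denominator zero (u ≠ 4, u ≠ 6), so both are valid.

u = 4.1743 or u = 7.8257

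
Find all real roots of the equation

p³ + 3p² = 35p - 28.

Rearrange: p³ + 3p² - 35p + 28 = 0.
Possible rational roots are divisors of 28. Testing p = 4 gives 0, so (p - 4) is a factor.
Divide: p³ + 3p² - 35p + 28 = (p - 4)(p² + 7p - 7).
Apply the quadratic formula to p² + 7p - 7 = 0: p = (-7 ± √77)/2, i.e. p ≈ 0.8875 or p ≈ -7.8875.

p = -7.8875 or p = 0.8875 or p = 4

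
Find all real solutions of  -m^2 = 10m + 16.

Bring every term to one side: -m^2 - 10m - 16 = 0.
Factor: -1(m + 2)(m + 8) = 0.
So m = -2 or m = -8.

m = -8 or m = -2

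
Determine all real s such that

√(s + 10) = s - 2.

Square both sides: s + 10 = (s - 2)².
Expand and rearrange: s² - 5s - 6 = 0.
Solving gives s = 6 or s = -1.
Check each candidate in the original equation:
  s = 6: √(16) = 4, while s - 2 = 4 — valid.
  s = -1: √(9) = 3, while s - 2 = -3 — extraneous.

s = 6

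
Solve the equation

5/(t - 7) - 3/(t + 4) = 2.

t = -5.2457 or t = 9.2457

Multiply both sides by (t - 7)(t + 4):
5(t + 4) - 3(t - 7) = 2(t - 7)(t + 4).
Expand and collect terms: 2t² - 8t - 97 = 0.
By the quadratic formula, t = (8 ± √840) / 4, so t ≈ 9.2457 or t ≈ -5.2457.
Neither value makes a denominator zero (t ≠ 7, t ≠ -4), so both are valid.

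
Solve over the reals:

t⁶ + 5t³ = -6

Let u = t³. The equation becomes u² + 5u + 6 = 0.
Factor: (u + 2)(u + 3) = 0, so u = -2 or u = -3.
t³ = -2 gives t = -∛(2) ≈ -1.2599.
t³ = -3 gives t = -∛(3) ≈ -1.4422.

t = -1.4422 or t = -1.2599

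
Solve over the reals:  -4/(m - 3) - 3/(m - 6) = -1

Multiply both sides by (m - 3)(m - 6):
-4(m - 6) - 3(m - 3) = -(m - 3)(m - 6).
Expand and collect terms: -m² + 16m - 51 = 0.
By the quadratic formula, m = (-16 ± √52) / -2, so m ≈ 4.3944 or m ≈ 11.6056.
Neither value makes a denominator zero (m ≠ 3, m ≠ 6), so both are valid.

m = 4.3944 or m = 11.6056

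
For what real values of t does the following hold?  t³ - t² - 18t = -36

Rearrange: t³ - t² - 18t + 36 = 0.
Possible rational roots are divisors of 36. Testing t = 3 gives 0, so (t - 3) is a factor.
Divide: t³ - t² - 18t + 36 = (t - 3)(t² + 2t - 12).
Apply the quadratic formula to t² + 2t - 12 = 0: t = (-2 ± √52)/2, i.e. t ≈ 2.6056 or t ≈ -4.6056.

t = -4.6056 or t = 2.6056 or t = 3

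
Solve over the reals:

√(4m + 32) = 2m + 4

m = 1

Square both sides: 4m + 32 = (2m + 4)².
Expand and rearrange: 4m² + 12m - 16 = 0.
Solving gives m = 1 or m = -4.
Check each candidate in the original equation:
  m = 1: √(36) = 6, while 2m + 4 = 6 — valid.
  m = -4: √(16) = 4, while 2m + 4 = -4 — extraneous.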